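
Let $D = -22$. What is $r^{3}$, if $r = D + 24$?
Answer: $8$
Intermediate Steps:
$r = 2$ ($r = -22 + 24 = 2$)
$r^{3} = 2^{3} = 8$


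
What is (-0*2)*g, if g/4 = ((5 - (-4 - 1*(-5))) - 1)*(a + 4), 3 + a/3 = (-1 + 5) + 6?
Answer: 0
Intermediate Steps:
a = 21 (a = -9 + 3*((-1 + 5) + 6) = -9 + 3*(4 + 6) = -9 + 3*10 = -9 + 30 = 21)
g = 300 (g = 4*(((5 - (-4 - 1*(-5))) - 1)*(21 + 4)) = 4*(((5 - (-4 + 5)) - 1)*25) = 4*(((5 - 1*1) - 1)*25) = 4*(((5 - 1) - 1)*25) = 4*((4 - 1)*25) = 4*(3*25) = 4*75 = 300)
(-0*2)*g = -0*2*300 = -14*0*300 = 0*300 = 0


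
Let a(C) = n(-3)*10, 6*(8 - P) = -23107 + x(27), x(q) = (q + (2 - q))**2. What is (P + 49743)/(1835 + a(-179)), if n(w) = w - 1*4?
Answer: 107203/3530 ≈ 30.369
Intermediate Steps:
x(q) = 4 (x(q) = 2**2 = 4)
n(w) = -4 + w (n(w) = w - 4 = -4 + w)
P = 7717/2 (P = 8 - (-23107 + 4)/6 = 8 - 1/6*(-23103) = 8 + 7701/2 = 7717/2 ≈ 3858.5)
a(C) = -70 (a(C) = (-4 - 3)*10 = -7*10 = -70)
(P + 49743)/(1835 + a(-179)) = (7717/2 + 49743)/(1835 - 70) = (107203/2)/1765 = (107203/2)*(1/1765) = 107203/3530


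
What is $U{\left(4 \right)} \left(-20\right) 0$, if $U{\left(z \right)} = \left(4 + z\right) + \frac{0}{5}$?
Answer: $0$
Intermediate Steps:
$U{\left(z \right)} = 4 + z$ ($U{\left(z \right)} = \left(4 + z\right) + 0 \cdot \frac{1}{5} = \left(4 + z\right) + 0 = 4 + z$)
$U{\left(4 \right)} \left(-20\right) 0 = \left(4 + 4\right) \left(-20\right) 0 = 8 \left(-20\right) 0 = \left(-160\right) 0 = 0$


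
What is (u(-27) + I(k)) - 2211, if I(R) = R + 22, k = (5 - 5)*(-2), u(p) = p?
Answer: -2216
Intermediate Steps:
k = 0 (k = 0*(-2) = 0)
I(R) = 22 + R
(u(-27) + I(k)) - 2211 = (-27 + (22 + 0)) - 2211 = (-27 + 22) - 2211 = -5 - 2211 = -2216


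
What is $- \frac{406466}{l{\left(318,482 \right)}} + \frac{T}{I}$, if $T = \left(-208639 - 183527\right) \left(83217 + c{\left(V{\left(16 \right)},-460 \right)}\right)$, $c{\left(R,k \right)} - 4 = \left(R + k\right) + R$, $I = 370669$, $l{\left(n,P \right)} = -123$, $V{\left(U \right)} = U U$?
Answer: $- \frac{3866126890360}{45592287} \approx -84798.0$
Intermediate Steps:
$V{\left(U \right)} = U^{2}$
$c{\left(R,k \right)} = 4 + k + 2 R$ ($c{\left(R,k \right)} = 4 + \left(\left(R + k\right) + R\right) = 4 + \left(k + 2 R\right) = 4 + k + 2 R$)
$T = -32656839318$ ($T = \left(-208639 - 183527\right) \left(83217 + \left(4 - 460 + 2 \cdot 16^{2}\right)\right) = - 392166 \left(83217 + \left(4 - 460 + 2 \cdot 256\right)\right) = - 392166 \left(83217 + \left(4 - 460 + 512\right)\right) = - 392166 \left(83217 + 56\right) = \left(-392166\right) 83273 = -32656839318$)
$- \frac{406466}{l{\left(318,482 \right)}} + \frac{T}{I} = - \frac{406466}{-123} - \frac{32656839318}{370669} = \left(-406466\right) \left(- \frac{1}{123}\right) - \frac{32656839318}{370669} = \frac{406466}{123} - \frac{32656839318}{370669} = - \frac{3866126890360}{45592287}$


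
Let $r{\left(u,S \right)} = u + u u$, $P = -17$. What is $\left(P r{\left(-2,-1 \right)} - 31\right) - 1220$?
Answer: $-1285$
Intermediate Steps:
$r{\left(u,S \right)} = u + u^{2}$
$\left(P r{\left(-2,-1 \right)} - 31\right) - 1220 = \left(- 17 \left(- 2 \left(1 - 2\right)\right) - 31\right) - 1220 = \left(- 17 \left(\left(-2\right) \left(-1\right)\right) - 31\right) - 1220 = \left(\left(-17\right) 2 - 31\right) - 1220 = \left(-34 - 31\right) - 1220 = -65 - 1220 = -1285$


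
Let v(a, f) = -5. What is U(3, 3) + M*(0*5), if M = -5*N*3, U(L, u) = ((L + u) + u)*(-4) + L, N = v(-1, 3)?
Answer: -33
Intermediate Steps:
N = -5
U(L, u) = -8*u - 3*L (U(L, u) = (L + 2*u)*(-4) + L = (-8*u - 4*L) + L = -8*u - 3*L)
M = 75 (M = -5*(-5)*3 = 25*3 = 75)
U(3, 3) + M*(0*5) = (-8*3 - 3*3) + 75*(0*5) = (-24 - 9) + 75*0 = -33 + 0 = -33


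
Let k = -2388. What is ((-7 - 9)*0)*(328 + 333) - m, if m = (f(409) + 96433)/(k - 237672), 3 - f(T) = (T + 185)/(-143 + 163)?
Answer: 964063/2400600 ≈ 0.40159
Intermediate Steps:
f(T) = -25/4 - T/20 (f(T) = 3 - (T + 185)/(-143 + 163) = 3 - (185 + T)/20 = 3 - (37/4 + T/20) = 3 + (-37/4 - T/20) = -25/4 - T/20)
m = -964063/2400600 (m = ((-25/4 - 1/20*409) + 96433)/(-2388 - 237672) = ((-25/4 - 409/20) + 96433)/(-240060) = (-267/10 + 96433)*(-1/240060) = (964063/10)*(-1/240060) = -964063/2400600 ≈ -0.40159)
((-7 - 9)*0)*(328 + 333) - m = ((-7 - 9)*0)*(328 + 333) - 1*(-964063/2400600) = -16*0*661 + 964063/2400600 = 0*661 + 964063/2400600 = 0 + 964063/2400600 = 964063/2400600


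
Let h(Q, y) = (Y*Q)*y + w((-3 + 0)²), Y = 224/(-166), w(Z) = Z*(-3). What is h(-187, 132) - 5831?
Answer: 2278394/83 ≈ 27451.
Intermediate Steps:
w(Z) = -3*Z
Y = -112/83 (Y = 224*(-1/166) = -112/83 ≈ -1.3494)
h(Q, y) = -27 - 112*Q*y/83 (h(Q, y) = (-112*Q/83)*y - 3*(-3 + 0)² = -112*Q*y/83 - 3*(-3)² = -112*Q*y/83 - 3*9 = -112*Q*y/83 - 27 = -27 - 112*Q*y/83)
h(-187, 132) - 5831 = (-27 - 112/83*(-187)*132) - 5831 = (-27 + 2764608/83) - 5831 = 2762367/83 - 5831 = 2278394/83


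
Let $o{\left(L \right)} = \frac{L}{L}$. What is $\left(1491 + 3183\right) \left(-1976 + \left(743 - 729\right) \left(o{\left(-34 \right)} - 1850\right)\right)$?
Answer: $-130226988$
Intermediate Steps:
$o{\left(L \right)} = 1$
$\left(1491 + 3183\right) \left(-1976 + \left(743 - 729\right) \left(o{\left(-34 \right)} - 1850\right)\right) = \left(1491 + 3183\right) \left(-1976 + \left(743 - 729\right) \left(1 - 1850\right)\right) = 4674 \left(-1976 + 14 \left(-1849\right)\right) = 4674 \left(-1976 - 25886\right) = 4674 \left(-27862\right) = -130226988$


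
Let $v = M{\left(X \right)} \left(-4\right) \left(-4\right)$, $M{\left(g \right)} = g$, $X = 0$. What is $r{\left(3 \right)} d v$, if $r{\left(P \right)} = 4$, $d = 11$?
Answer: $0$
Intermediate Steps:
$v = 0$ ($v = 0 \left(-4\right) \left(-4\right) = 0 \left(-4\right) = 0$)
$r{\left(3 \right)} d v = 4 \cdot 11 \cdot 0 = 44 \cdot 0 = 0$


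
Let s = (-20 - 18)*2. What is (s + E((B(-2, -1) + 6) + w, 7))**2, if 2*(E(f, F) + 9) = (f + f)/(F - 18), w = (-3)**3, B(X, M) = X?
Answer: 831744/121 ≈ 6873.9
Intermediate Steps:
w = -27
E(f, F) = -9 + f/(-18 + F) (E(f, F) = -9 + ((f + f)/(F - 18))/2 = -9 + ((2*f)/(-18 + F))/2 = -9 + (2*f/(-18 + F))/2 = -9 + f/(-18 + F))
s = -76 (s = -38*2 = -76)
(s + E((B(-2, -1) + 6) + w, 7))**2 = (-76 + (162 + ((-2 + 6) - 27) - 9*7)/(-18 + 7))**2 = (-76 + (162 + (4 - 27) - 63)/(-11))**2 = (-76 - (162 - 23 - 63)/11)**2 = (-76 - 1/11*76)**2 = (-76 - 76/11)**2 = (-912/11)**2 = 831744/121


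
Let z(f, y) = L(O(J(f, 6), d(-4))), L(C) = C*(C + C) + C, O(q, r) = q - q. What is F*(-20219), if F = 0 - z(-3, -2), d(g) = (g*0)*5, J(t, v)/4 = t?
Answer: 0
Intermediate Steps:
J(t, v) = 4*t
d(g) = 0 (d(g) = 0*5 = 0)
O(q, r) = 0
L(C) = C + 2*C**2 (L(C) = C*(2*C) + C = 2*C**2 + C = C + 2*C**2)
z(f, y) = 0 (z(f, y) = 0*(1 + 2*0) = 0*(1 + 0) = 0*1 = 0)
F = 0 (F = 0 - 1*0 = 0 + 0 = 0)
F*(-20219) = 0*(-20219) = 0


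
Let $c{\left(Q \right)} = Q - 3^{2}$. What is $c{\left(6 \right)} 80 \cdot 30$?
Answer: $-7200$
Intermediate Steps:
$c{\left(Q \right)} = -9 + Q$ ($c{\left(Q \right)} = Q - 9 = -9 + Q$)
$c{\left(6 \right)} 80 \cdot 30 = \left(-9 + 6\right) 80 \cdot 30 = \left(-3\right) 80 \cdot 30 = \left(-240\right) 30 = -7200$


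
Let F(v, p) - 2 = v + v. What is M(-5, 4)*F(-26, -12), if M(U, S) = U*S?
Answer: 1000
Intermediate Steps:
M(U, S) = S*U
F(v, p) = 2 + 2*v (F(v, p) = 2 + (v + v) = 2 + 2*v)
M(-5, 4)*F(-26, -12) = (4*(-5))*(2 + 2*(-26)) = -20*(2 - 52) = -20*(-50) = 1000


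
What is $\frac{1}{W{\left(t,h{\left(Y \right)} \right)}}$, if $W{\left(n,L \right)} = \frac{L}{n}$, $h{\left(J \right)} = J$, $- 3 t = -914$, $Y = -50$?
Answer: $- \frac{457}{75} \approx -6.0933$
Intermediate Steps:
$t = \frac{914}{3}$ ($t = \left(- \frac{1}{3}\right) \left(-914\right) = \frac{914}{3} \approx 304.67$)
$\frac{1}{W{\left(t,h{\left(Y \right)} \right)}} = \frac{1}{\left(-50\right) \frac{1}{\frac{914}{3}}} = \frac{1}{\left(-50\right) \frac{3}{914}} = \frac{1}{- \frac{75}{457}} = - \frac{457}{75}$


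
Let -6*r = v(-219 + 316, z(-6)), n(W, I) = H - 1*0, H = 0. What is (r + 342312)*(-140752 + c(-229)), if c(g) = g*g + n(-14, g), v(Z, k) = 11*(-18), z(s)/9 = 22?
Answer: -30232829295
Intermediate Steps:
z(s) = 198 (z(s) = 9*22 = 198)
n(W, I) = 0 (n(W, I) = 0 - 1*0 = 0 + 0 = 0)
v(Z, k) = -198
c(g) = g² (c(g) = g*g + 0 = g² + 0 = g²)
r = 33 (r = -⅙*(-198) = 33)
(r + 342312)*(-140752 + c(-229)) = (33 + 342312)*(-140752 + (-229)²) = 342345*(-140752 + 52441) = 342345*(-88311) = -30232829295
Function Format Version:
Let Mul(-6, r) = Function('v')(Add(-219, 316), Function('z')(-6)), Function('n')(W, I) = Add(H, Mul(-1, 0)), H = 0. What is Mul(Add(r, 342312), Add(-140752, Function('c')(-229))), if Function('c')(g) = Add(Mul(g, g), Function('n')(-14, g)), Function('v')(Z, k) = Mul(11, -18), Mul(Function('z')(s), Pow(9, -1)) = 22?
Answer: -30232829295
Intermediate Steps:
Function('z')(s) = 198 (Function('z')(s) = Mul(9, 22) = 198)
Function('n')(W, I) = 0 (Function('n')(W, I) = Add(0, Mul(-1, 0)) = Add(0, 0) = 0)
Function('v')(Z, k) = -198
Function('c')(g) = Pow(g, 2) (Function('c')(g) = Add(Mul(g, g), 0) = Add(Pow(g, 2), 0) = Pow(g, 2))
r = 33 (r = Mul(Rational(-1, 6), -198) = 33)
Mul(Add(r, 342312), Add(-140752, Function('c')(-229))) = Mul(Add(33, 342312), Add(-140752, Pow(-229, 2))) = Mul(342345, Add(-140752, 52441)) = Mul(342345, -88311) = -30232829295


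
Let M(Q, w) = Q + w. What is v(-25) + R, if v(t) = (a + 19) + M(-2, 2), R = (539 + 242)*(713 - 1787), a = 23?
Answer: -838752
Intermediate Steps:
R = -838794 (R = 781*(-1074) = -838794)
v(t) = 42 (v(t) = (23 + 19) + (-2 + 2) = 42 + 0 = 42)
v(-25) + R = 42 - 838794 = -838752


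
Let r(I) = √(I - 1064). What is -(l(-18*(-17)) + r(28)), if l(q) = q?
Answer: -306 - 2*I*√259 ≈ -306.0 - 32.187*I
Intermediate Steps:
r(I) = √(-1064 + I)
-(l(-18*(-17)) + r(28)) = -(-18*(-17) + √(-1064 + 28)) = -(306 + √(-1036)) = -(306 + 2*I*√259) = -306 - 2*I*√259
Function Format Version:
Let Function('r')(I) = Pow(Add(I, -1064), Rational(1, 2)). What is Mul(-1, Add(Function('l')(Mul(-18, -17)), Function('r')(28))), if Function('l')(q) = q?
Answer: Add(-306, Mul(-2, I, Pow(259, Rational(1, 2)))) ≈ Add(-306.00, Mul(-32.187, I))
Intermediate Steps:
Function('r')(I) = Pow(Add(-1064, I), Rational(1, 2))
Mul(-1, Add(Function('l')(Mul(-18, -17)), Function('r')(28))) = Mul(-1, Add(Mul(-18, -17), Pow(Add(-1064, 28), Rational(1, 2)))) = Mul(-1, Add(306, Pow(-1036, Rational(1, 2)))) = Mul(-1, Add(306, Mul(2, I, Pow(259, Rational(1, 2))))) = Add(-306, Mul(-2, I, Pow(259, Rational(1, 2))))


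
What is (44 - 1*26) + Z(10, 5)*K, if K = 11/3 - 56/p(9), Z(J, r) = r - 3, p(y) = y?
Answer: 116/9 ≈ 12.889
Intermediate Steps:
Z(J, r) = -3 + r
K = -23/9 (K = 11/3 - 56/9 = -23/9 ≈ -2.5556)
(44 - 1*26) + Z(10, 5)*K = (44 - 1*26) + (-3 + 5)*(-23/9) = (44 - 26) + 2*(-23/9) = 18 - 46/9 = 116/9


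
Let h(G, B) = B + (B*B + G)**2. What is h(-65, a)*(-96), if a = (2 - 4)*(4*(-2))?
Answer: -3503712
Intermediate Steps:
a = 16 (a = -2*(-8) = 16)
h(G, B) = B + (G + B**2)**2 (h(G, B) = B + (B**2 + G)**2 = B + (G + B**2)**2)
h(-65, a)*(-96) = (16 + (-65 + 16**2)**2)*(-96) = (16 + (-65 + 256)**2)*(-96) = (16 + 191**2)*(-96) = (16 + 36481)*(-96) = 36497*(-96) = -3503712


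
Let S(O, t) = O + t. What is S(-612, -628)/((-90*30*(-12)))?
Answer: -31/810 ≈ -0.038272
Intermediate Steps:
S(-612, -628)/((-90*30*(-12))) = (-612 - 628)/((-90*30*(-12))) = -1240/((-2700*(-12))) = -1240/32400 = -1240*1/32400 = -31/810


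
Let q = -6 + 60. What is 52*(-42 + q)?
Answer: 624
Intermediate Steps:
q = 54
52*(-42 + q) = 52*(-42 + 54) = 52*12 = 624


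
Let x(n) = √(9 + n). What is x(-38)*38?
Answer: 38*I*√29 ≈ 204.64*I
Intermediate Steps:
x(-38)*38 = √(9 - 38)*38 = √(-29)*38 = (I*√29)*38 = 38*I*√29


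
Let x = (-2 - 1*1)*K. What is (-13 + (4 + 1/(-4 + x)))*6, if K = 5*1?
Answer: -1032/19 ≈ -54.316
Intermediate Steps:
K = 5
x = -15 (x = (-2 - 1*1)*5 = (-2 - 1)*5 = -3*5 = -15)
(-13 + (4 + 1/(-4 + x)))*6 = (-13 + (4 + 1/(-4 - 15)))*6 = (-13 + (4 + 1/(-19)))*6 = (-13 + (4 - 1/19*1))*6 = (-13 + (4 - 1/19))*6 = (-13 + 75/19)*6 = -172/19*6 = -1032/19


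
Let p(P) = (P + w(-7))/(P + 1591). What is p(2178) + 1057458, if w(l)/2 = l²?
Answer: 3985561478/3769 ≈ 1.0575e+6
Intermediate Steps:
w(l) = 2*l²
p(P) = (98 + P)/(1591 + P) (p(P) = (P + 2*(-7)²)/(P + 1591) = (P + 2*49)/(1591 + P) = (P + 98)/(1591 + P) = (98 + P)/(1591 + P))
p(2178) + 1057458 = (98 + 2178)/(1591 + 2178) + 1057458 = 2276/3769 + 1057458 = 3985561478/3769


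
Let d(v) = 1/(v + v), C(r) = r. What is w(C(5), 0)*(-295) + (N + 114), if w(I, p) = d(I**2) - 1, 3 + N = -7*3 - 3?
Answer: 3761/10 ≈ 376.10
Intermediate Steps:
d(v) = 1/(2*v)
N = -27 (N = -3 + (-7*3 - 3) = -3 + (-21 - 3) = -3 - 24 = -27)
w(I, p) = -1 + 1/(2*I**2) (w(I, p) = 1/(2*(I**2)) - 1 = 1/(2*I**2) - 1 = -1 + 1/(2*I**2))
w(C(5), 0)*(-295) + (N + 114) = (-1 + (1/2)/5**2)*(-295) + (-27 + 114) = (-1 + (1/2)*(1/25))*(-295) + 87 = (-1 + 1/50)*(-295) + 87 = -49/50*(-295) + 87 = 2891/10 + 87 = 3761/10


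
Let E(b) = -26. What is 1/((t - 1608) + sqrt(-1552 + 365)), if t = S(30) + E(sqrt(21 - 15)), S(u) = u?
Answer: -1604/2574003 - I*sqrt(1187)/2574003 ≈ -0.00062315 - 1.3385e-5*I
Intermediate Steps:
t = 4 (t = 30 - 26 = 4)
1/((t - 1608) + sqrt(-1552 + 365)) = 1/((4 - 1608) + sqrt(-1552 + 365)) = 1/(-1604 + sqrt(-1187)) = 1/(-1604 + I*sqrt(1187))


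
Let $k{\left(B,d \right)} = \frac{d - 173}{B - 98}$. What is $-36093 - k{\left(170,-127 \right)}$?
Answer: $- \frac{216533}{6} \approx -36089.0$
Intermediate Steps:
$k{\left(B,d \right)} = \frac{-173 + d}{-98 + B}$
$-36093 - k{\left(170,-127 \right)} = -36093 - \frac{-173 - 127}{-98 + 170} = -36093 - \frac{1}{72} \left(-300\right) = -36093 - - \frac{25}{6} = -36093 + \frac{25}{6} = - \frac{216533}{6}$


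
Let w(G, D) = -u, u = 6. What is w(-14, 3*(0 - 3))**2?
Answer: 36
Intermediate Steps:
w(G, D) = -6 (w(G, D) = -1*6 = -6)
w(-14, 3*(0 - 3))**2 = (-6)**2 = 36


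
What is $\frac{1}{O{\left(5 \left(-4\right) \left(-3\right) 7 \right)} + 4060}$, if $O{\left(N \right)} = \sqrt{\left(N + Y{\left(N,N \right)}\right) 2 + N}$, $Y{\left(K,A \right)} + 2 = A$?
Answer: $\frac{1015}{4120376} - \frac{\sqrt{131}}{4120376} \approx 0.00024356$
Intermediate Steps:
$Y{\left(K,A \right)} = -2 + A$
$O{\left(N \right)} = \sqrt{-4 + 5 N}$ ($O{\left(N \right)} = \sqrt{\left(N + \left(-2 + N\right)\right) 2 + N} = \sqrt{\left(-2 + 2 N\right) 2 + N} = \sqrt{\left(-4 + 4 N\right) + N} = \sqrt{-4 + 5 N}$)
$\frac{1}{O{\left(5 \left(-4\right) \left(-3\right) 7 \right)} + 4060} = \frac{1}{\sqrt{-4 + 5 \cdot 5 \left(-4\right) \left(-3\right) 7} + 4060} = \frac{1}{\sqrt{-4 + 5 \left(-20\right) \left(-3\right) 7} + 4060} = \frac{1}{\sqrt{-4 + 5 \cdot 60 \cdot 7} + 4060} = \frac{1}{\sqrt{-4 + 5 \cdot 420} + 4060} = \frac{1}{\sqrt{-4 + 2100} + 4060} = \frac{1}{\sqrt{2096} + 4060} = \frac{1}{4 \sqrt{131} + 4060} = \frac{1}{4060 + 4 \sqrt{131}}$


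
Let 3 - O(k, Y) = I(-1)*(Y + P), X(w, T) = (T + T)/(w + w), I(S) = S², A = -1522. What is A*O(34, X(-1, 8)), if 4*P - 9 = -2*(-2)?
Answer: -23591/2 ≈ -11796.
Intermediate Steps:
X(w, T) = T/w (X(w, T) = (2*T)/((2*w)) = (2*T)*(1/(2*w)) = T/w)
P = 13/4 (P = 9/4 + (-2*(-2))/4 = 9/4 + (¼)*4 = 9/4 + 1 = 13/4 ≈ 3.2500)
O(k, Y) = -¼ - Y (O(k, Y) = 3 - (-1)²*(Y + 13/4) = 3 - (13/4 + Y) = 3 + (-13/4 - Y) = -¼ - Y)
A*O(34, X(-1, 8)) = -1522*(-¼ - 8/(-1)) = -1522*(-¼ - 8*(-1)) = -1522*(-¼ - 1*(-8)) = -1522*(-¼ + 8) = -1522*31/4 = -23591/2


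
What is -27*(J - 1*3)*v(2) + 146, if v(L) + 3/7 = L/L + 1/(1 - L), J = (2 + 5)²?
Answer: 4748/7 ≈ 678.29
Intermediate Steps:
J = 49 (J = 7² = 49)
v(L) = 4/7 + 1/(1 - L) (v(L) = -3/7 + (L/L + 1/(1 - L)) = -3/7 + (1 + 1/(1 - L)) = 4/7 + 1/(1 - L))
-27*(J - 1*3)*v(2) + 146 = -27*(49 - 1*3)*(-11 + 4*2)/(7*(-1 + 2)) + 146 = -27*(49 - 3)*(⅐)*(-11 + 8)/1 + 146 = -1242*(⅐)*1*(-3) + 146 = -1242*(-3)/7 + 146 = -27*(-138/7) + 146 = 3726/7 + 146 = 4748/7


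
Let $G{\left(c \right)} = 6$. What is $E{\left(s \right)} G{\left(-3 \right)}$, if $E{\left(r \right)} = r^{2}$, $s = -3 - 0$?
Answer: $54$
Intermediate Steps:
$s = -3$ ($s = -3 + 0 = -3$)
$E{\left(s \right)} G{\left(-3 \right)} = \left(-3\right)^{2} \cdot 6 = 9 \cdot 6 = 54$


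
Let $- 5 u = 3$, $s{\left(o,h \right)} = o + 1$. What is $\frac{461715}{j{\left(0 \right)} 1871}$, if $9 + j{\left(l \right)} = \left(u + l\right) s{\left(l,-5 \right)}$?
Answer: $- \frac{769525}{29936} \approx -25.706$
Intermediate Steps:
$s{\left(o,h \right)} = 1 + o$
$u = - \frac{3}{5}$ ($u = \left(- \frac{1}{5}\right) 3 = - \frac{3}{5} \approx -0.6$)
$j{\left(l \right)} = -9 + \left(1 + l\right) \left(- \frac{3}{5} + l\right)$ ($j{\left(l \right)} = -9 + \left(- \frac{3}{5} + l\right) \left(1 + l\right) = -9 + \left(1 + l\right) \left(- \frac{3}{5} + l\right)$)
$\frac{461715}{j{\left(0 \right)} 1871} = \frac{461715}{\left(- \frac{48}{5} + 0^{2} + \frac{2}{5} \cdot 0\right) 1871} = \frac{461715}{\left(- \frac{48}{5} + 0 + 0\right) 1871} = \frac{461715}{\left(- \frac{48}{5}\right) 1871} = \frac{461715}{- \frac{89808}{5}} = 461715 \left(- \frac{5}{89808}\right) = - \frac{769525}{29936}$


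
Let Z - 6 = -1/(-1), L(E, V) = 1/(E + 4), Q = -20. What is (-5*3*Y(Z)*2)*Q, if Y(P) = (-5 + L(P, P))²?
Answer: 1749600/121 ≈ 14460.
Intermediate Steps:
L(E, V) = 1/(4 + E)
Z = 7 (Z = 6 - 1/(-1) = 6 - 1*(-1) = 6 + 1 = 7)
Y(P) = (-5 + 1/(4 + P))²
(-5*3*Y(Z)*2)*Q = (-5*3*(19 + 5*7)²/(4 + 7)²*2)*(-20) = (-15*(19 + 35)²/11²*2)*(-20) = (-15*(1/121)*54²*2)*(-20) = (-15*(1/121)*2916*2)*(-20) = (-15*2916/121*2)*(-20) = (-1*43740/121*2)*(-20) = -43740/121*2*(-20) = -87480/121*(-20) = 1749600/121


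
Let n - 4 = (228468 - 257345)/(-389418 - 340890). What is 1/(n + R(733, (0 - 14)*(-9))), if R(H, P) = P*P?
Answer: 730308/11597319917 ≈ 6.2972e-5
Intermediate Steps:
R(H, P) = P²
n = 2950109/730308 (n = 4 + (228468 - 257345)/(-389418 - 340890) = 4 - 28877/(-730308) = 4 - 28877*(-1/730308) = 4 + 28877/730308 = 2950109/730308 ≈ 4.0395)
1/(n + R(733, (0 - 14)*(-9))) = 1/(2950109/730308 + ((0 - 14)*(-9))²) = 1/(2950109/730308 + (-14*(-9))²) = 1/(2950109/730308 + 126²) = 1/(2950109/730308 + 15876) = 1/(11597319917/730308) = 730308/11597319917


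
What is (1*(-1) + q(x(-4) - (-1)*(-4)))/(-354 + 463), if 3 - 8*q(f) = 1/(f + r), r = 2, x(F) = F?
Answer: -29/5232 ≈ -0.0055428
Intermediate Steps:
q(f) = 3/8 - 1/(8*(2 + f)) (q(f) = 3/8 - 1/(8*(f + 2)) = 3/8 - 1/(8*(2 + f)))
(1*(-1) + q(x(-4) - (-1)*(-4)))/(-354 + 463) = (1*(-1) + (5 + 3*(-4 - (-1)*(-4)))/(8*(2 + (-4 - (-1)*(-4)))))/(-354 + 463) = (-1 + (5 + 3*(-4 - 1*4))/(8*(2 + (-4 - 1*4))))/109 = (-1 + (5 + 3*(-4 - 4))/(8*(2 + (-4 - 4))))/109 = (-1 + (5 + 3*(-8))/(8*(2 - 8)))/109 = (-1 + (⅛)*(5 - 24)/(-6))/109 = (-1 + (⅛)*(-⅙)*(-19))/109 = (-1 + 19/48)/109 = (1/109)*(-29/48) = -29/5232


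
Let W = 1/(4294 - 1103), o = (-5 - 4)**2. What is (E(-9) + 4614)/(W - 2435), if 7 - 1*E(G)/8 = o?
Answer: -6417101/3885042 ≈ -1.6517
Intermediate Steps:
o = 81 (o = (-9)**2 = 81)
E(G) = -592 (E(G) = 56 - 8*81 = 56 - 648 = -592)
W = 1/3191 ≈ 0.00031338
(E(-9) + 4614)/(W - 2435) = (-592 + 4614)/(1/3191 - 2435) = 4022/(-7770084/3191) = 4022*(-3191/7770084) = -6417101/3885042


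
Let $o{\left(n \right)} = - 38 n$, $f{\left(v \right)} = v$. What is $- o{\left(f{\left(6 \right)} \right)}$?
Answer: $228$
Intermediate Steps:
$- o{\left(f{\left(6 \right)} \right)} = - \left(-38\right) 6 = \left(-1\right) \left(-228\right) = 228$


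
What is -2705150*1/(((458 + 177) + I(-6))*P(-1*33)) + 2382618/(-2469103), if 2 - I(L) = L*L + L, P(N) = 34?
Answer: -480604746481/3639810551 ≈ -132.04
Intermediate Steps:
I(L) = 2 - L - L**2 (I(L) = 2 - (L*L + L) = 2 - (L**2 + L) = 2 - (L + L**2) = 2 + (-L - L**2) = 2 - L - L**2)
-2705150*1/(((458 + 177) + I(-6))*P(-1*33)) + 2382618/(-2469103) = -2705150*1/(34*((458 + 177) + (2 - 1*(-6) - 1*(-6)**2))) + 2382618/(-2469103) = -2705150*1/(34*(635 + (2 + 6 - 1*36))) + 2382618*(-1/2469103) = -2705150*1/(34*(635 + (2 + 6 - 36))) - 340374/352729 = -2705150*1/(34*(635 - 28)) - 340374/352729 = -2705150/(34*607) - 340374/352729 = -2705150/20638 - 340374/352729 = -2705150*1/20638 - 340374/352729 = -1352575/10319 - 340374/352729 = -480604746481/3639810551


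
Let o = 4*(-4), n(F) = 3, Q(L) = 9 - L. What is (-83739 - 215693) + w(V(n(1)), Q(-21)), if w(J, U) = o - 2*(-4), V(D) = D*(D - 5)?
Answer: -299440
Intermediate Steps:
o = -16
V(D) = D*(-5 + D)
w(J, U) = -8 (w(J, U) = -16 - 2*(-4) = -16 + 8 = -8)
(-83739 - 215693) + w(V(n(1)), Q(-21)) = (-83739 - 215693) - 8 = -299432 - 8 = -299440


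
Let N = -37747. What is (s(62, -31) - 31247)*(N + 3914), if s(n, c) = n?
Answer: 1055082105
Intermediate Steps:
(s(62, -31) - 31247)*(N + 3914) = (62 - 31247)*(-37747 + 3914) = -31185*(-33833) = 1055082105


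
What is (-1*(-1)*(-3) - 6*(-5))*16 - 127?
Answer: 305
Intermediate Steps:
(-1*(-1)*(-3) - 6*(-5))*16 - 127 = (1*(-3) + 30)*16 - 127 = (-3 + 30)*16 - 127 = 27*16 - 127 = 432 - 127 = 305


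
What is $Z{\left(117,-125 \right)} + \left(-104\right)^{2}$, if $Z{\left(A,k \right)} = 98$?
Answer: $10914$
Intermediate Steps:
$Z{\left(117,-125 \right)} + \left(-104\right)^{2} = 98 + \left(-104\right)^{2} = 98 + 10816 = 10914$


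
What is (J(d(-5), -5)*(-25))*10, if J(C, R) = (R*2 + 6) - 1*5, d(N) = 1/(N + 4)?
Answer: 2250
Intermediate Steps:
d(N) = 1/(4 + N)
J(C, R) = 1 + 2*R (J(C, R) = (2*R + 6) - 5 = (6 + 2*R) - 5 = 1 + 2*R)
(J(d(-5), -5)*(-25))*10 = ((1 + 2*(-5))*(-25))*10 = ((1 - 10)*(-25))*10 = -9*(-25)*10 = 225*10 = 2250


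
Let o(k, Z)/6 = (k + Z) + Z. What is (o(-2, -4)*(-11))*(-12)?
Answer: -7920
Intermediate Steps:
o(k, Z) = 6*k + 12*Z (o(k, Z) = 6*((k + Z) + Z) = 6*((Z + k) + Z) = 6*(k + 2*Z) = 6*k + 12*Z)
(o(-2, -4)*(-11))*(-12) = ((6*(-2) + 12*(-4))*(-11))*(-12) = ((-12 - 48)*(-11))*(-12) = -60*(-11)*(-12) = 660*(-12) = -7920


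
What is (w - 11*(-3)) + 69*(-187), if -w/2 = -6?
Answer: -12858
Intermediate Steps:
w = 12 (w = -2*(-6) = 12)
(w - 11*(-3)) + 69*(-187) = (12 - 11*(-3)) + 69*(-187) = (12 + 33) - 12903 = 45 - 12903 = -12858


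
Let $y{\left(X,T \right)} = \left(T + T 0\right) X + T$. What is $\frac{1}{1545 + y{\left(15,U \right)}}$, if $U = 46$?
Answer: $\frac{1}{2281} \approx 0.0004384$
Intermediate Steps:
$y{\left(X,T \right)} = T + T X$ ($y{\left(X,T \right)} = \left(T + 0\right) X + T = T X + T = T + T X$)
$\frac{1}{1545 + y{\left(15,U \right)}} = \frac{1}{1545 + 46 \left(1 + 15\right)} = \frac{1}{1545 + 46 \cdot 16} = \frac{1}{1545 + 736} = \frac{1}{2281}$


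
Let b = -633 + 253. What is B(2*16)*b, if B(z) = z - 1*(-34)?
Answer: -25080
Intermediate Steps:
B(z) = 34 + z (B(z) = z + 34 = 34 + z)
b = -380
B(2*16)*b = (34 + 2*16)*(-380) = (34 + 32)*(-380) = 66*(-380) = -25080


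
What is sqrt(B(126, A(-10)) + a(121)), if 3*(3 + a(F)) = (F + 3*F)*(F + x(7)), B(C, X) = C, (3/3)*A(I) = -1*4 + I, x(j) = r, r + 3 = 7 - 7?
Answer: sqrt(172443)/3 ≈ 138.42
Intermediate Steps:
r = -3 (r = -3 + (7 - 7) = -3 + 0 = -3)
x(j) = -3
A(I) = -4 + I (A(I) = -1*4 + I = -4 + I)
a(F) = -3 + 4*F*(-3 + F)/3 (a(F) = -3 + ((F + 3*F)*(F - 3))/3 = -3 + ((4*F)*(-3 + F))/3 = -3 + (4*F*(-3 + F))/3 = -3 + 4*F*(-3 + F)/3)
sqrt(B(126, A(-10)) + a(121)) = sqrt(126 + (-3 - 4*121 + (4/3)*121**2)) = sqrt(126 + (-3 - 484 + (4/3)*14641)) = sqrt(126 + (-3 - 484 + 58564/3)) = sqrt(126 + 57103/3) = sqrt(57481/3) = sqrt(172443)/3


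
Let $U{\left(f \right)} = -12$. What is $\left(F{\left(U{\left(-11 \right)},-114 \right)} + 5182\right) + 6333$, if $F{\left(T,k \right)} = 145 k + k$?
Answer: $-5129$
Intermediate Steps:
$F{\left(T,k \right)} = 146 k$
$\left(F{\left(U{\left(-11 \right)},-114 \right)} + 5182\right) + 6333 = \left(146 \left(-114\right) + 5182\right) + 6333 = \left(-16644 + 5182\right) + 6333 = -11462 + 6333 = -5129$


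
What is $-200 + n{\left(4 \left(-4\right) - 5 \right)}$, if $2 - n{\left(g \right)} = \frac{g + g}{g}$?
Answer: $-200$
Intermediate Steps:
$n{\left(g \right)} = 0$ ($n{\left(g \right)} = 2 - \frac{g + g}{g} = 2 - \frac{2 g}{g} = 2 - 2 = 0$)
$-200 + n{\left(4 \left(-4\right) - 5 \right)} = -200 + 0 = -200$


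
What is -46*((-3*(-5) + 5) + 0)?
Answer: -920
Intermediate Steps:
-46*((-3*(-5) + 5) + 0) = -46*((15 + 5) + 0) = -46*(20 + 0) = -46*20 = -920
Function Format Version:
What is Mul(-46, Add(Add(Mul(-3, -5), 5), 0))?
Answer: -920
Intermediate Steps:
Mul(-46, Add(Add(Mul(-3, -5), 5), 0)) = Mul(-46, Add(Add(15, 5), 0)) = Mul(-46, Add(20, 0)) = Mul(-46, 20) = -920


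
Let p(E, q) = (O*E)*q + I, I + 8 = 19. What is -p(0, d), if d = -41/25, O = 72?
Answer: -11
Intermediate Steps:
I = 11 (I = -8 + 19 = 11)
d = -41/25 (d = -41*1/25 = -41/25 ≈ -1.6400)
p(E, q) = 11 + 72*E*q (p(E, q) = (72*E)*q + 11 = 72*E*q + 11 = 11 + 72*E*q)
-p(0, d) = -(11 + 72*0*(-41/25)) = -(11 + 0) = -1*11 = -11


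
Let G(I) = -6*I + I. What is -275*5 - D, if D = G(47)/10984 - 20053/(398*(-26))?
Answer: -39125918593/28415608 ≈ -1376.9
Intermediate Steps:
G(I) = -5*I
D = 54457593/28415608 (D = -5*47/10984 - 20053/(398*(-26)) = -235*1/10984 - 20053/(-10348) = -235/10984 - 20053*(-1/10348) = -235/10984 + 20053/10348 = 54457593/28415608 ≈ 1.9165)
-275*5 - D = -275*5 - 1*54457593/28415608 = -1375 - 54457593/28415608 = -39125918593/28415608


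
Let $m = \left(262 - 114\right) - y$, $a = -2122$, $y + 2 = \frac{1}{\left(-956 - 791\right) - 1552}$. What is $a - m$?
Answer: $- \frac{7495329}{3299} \approx -2272.0$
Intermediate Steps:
$y = - \frac{6599}{3299}$ ($y = -2 + \frac{1}{\left(-956 - 791\right) - 1552} = -2 + \frac{1}{-1747 - 1552} = -2 + \frac{1}{-3299} = -2 - \frac{1}{3299} = - \frac{6599}{3299} \approx -2.0003$)
$m = \frac{494851}{3299}$ ($m = \left(262 - 114\right) - - \frac{6599}{3299} = 148 + \frac{6599}{3299} = \frac{494851}{3299} \approx 150.0$)
$a - m = -2122 - \frac{494851}{3299} = - \frac{7495329}{3299}$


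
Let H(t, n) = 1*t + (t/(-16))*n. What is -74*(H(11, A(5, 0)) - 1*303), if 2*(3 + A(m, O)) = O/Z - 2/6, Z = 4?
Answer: 1029451/48 ≈ 21447.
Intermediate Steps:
A(m, O) = -19/6 + O/8 (A(m, O) = -3 + (O/4 - 2/6)/2 = -3 + (O*(¼) - 2*⅙)/2 = -3 + (O/4 - ⅓)/2 = -3 + (-⅓ + O/4)/2 = -3 + (-⅙ + O/8) = -19/6 + O/8)
H(t, n) = t - n*t/16 (H(t, n) = t + (t*(-1/16))*n = t + (-t/16)*n = t - n*t/16)
-74*(H(11, A(5, 0)) - 1*303) = -74*((1/16)*11*(16 - (-19/6 + (⅛)*0)) - 1*303) = -74*((1/16)*11*(16 - (-19/6 + 0)) - 303) = -74*((1/16)*11*(16 - 1*(-19/6)) - 303) = -74*((1/16)*11*(16 + 19/6) - 303) = -74*((1/16)*11*(115/6) - 303) = -74*(1265/96 - 303) = -74*(-27823/96) = 1029451/48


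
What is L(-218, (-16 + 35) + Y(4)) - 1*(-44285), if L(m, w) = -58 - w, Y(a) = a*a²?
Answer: 44144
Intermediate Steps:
Y(a) = a³
L(-218, (-16 + 35) + Y(4)) - 1*(-44285) = (-58 - ((-16 + 35) + 4³)) - 1*(-44285) = (-58 - (19 + 64)) + 44285 = (-58 - 1*83) + 44285 = (-58 - 83) + 44285 = -141 + 44285 = 44144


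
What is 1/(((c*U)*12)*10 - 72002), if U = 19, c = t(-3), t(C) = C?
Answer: -1/78842 ≈ -1.2684e-5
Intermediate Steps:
c = -3
1/(((c*U)*12)*10 - 72002) = 1/((-3*19*12)*10 - 72002) = 1/(-57*12*10 - 72002) = 1/(-684*10 - 72002) = 1/(-6840 - 72002) = 1/(-78842) = -1/78842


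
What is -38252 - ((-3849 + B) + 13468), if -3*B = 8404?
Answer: -135209/3 ≈ -45070.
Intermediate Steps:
B = -8404/3 (B = -⅓*8404 = -8404/3 ≈ -2801.3)
-38252 - ((-3849 + B) + 13468) = -38252 - ((-3849 - 8404/3) + 13468) = -38252 - (-19951/3 + 13468) = -38252 - 1*20453/3 = -38252 - 20453/3 = -135209/3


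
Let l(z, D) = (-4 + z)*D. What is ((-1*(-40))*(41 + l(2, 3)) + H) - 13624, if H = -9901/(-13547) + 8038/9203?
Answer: -1523803243495/124673041 ≈ -12222.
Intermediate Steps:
l(z, D) = D*(-4 + z)
H = 200009689/124673041 (H = -9901*(-1/13547) + 8038*(1/9203) = 9901/13547 + 8038/9203 = 200009689/124673041 ≈ 1.6043)
((-1*(-40))*(41 + l(2, 3)) + H) - 13624 = ((-1*(-40))*(41 + 3*(-4 + 2)) + 200009689/124673041) - 13624 = (40*(41 + 3*(-2)) + 200009689/124673041) - 13624 = (40*(41 - 6) + 200009689/124673041) - 13624 = (40*35 + 200009689/124673041) - 13624 = (1400 + 200009689/124673041) - 13624 = 174742267089/124673041 - 13624 = -1523803243495/124673041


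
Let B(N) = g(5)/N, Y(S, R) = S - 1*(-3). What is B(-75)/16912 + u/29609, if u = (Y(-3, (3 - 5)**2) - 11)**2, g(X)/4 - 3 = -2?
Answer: 38339491/9389013900 ≈ 0.0040834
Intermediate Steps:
g(X) = 4 (g(X) = 12 + 4*(-2) = 12 - 8 = 4)
Y(S, R) = 3 + S (Y(S, R) = S + 3 = 3 + S)
B(N) = 4/N
u = 121 (u = ((3 - 3) - 11)**2 = (0 - 11)**2 = (-11)**2 = 121)
B(-75)/16912 + u/29609 = (4/(-75))/16912 + 121/29609 = (4*(-1/75))*(1/16912) + 121*(1/29609) = -4/75*1/16912 + 121/29609 = -1/317100 + 121/29609 = 38339491/9389013900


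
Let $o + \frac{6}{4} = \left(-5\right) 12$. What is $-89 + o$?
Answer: $- \frac{301}{2} \approx -150.5$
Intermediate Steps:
$o = - \frac{123}{2}$ ($o = - \frac{3}{2} - 60 = - \frac{123}{2} \approx -61.5$)
$-89 + o = -89 - \frac{123}{2} = - \frac{301}{2}$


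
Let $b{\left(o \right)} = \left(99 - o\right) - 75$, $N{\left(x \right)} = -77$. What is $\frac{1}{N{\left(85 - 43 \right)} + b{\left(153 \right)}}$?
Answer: $- \frac{1}{206} \approx -0.0048544$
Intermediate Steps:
$b{\left(o \right)} = 24 - o$ ($b{\left(o \right)} = \left(99 - o\right) - 75 = 24 - o$)
$\frac{1}{N{\left(85 - 43 \right)} + b{\left(153 \right)}} = \frac{1}{-77 + \left(24 - 153\right)} = \frac{1}{-77 - 129} = \frac{1}{-206} = - \frac{1}{206}$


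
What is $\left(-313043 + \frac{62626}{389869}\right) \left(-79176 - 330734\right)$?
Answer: $\frac{50027752370923310}{389869} \approx 1.2832 \cdot 10^{11}$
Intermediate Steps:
$\left(-313043 + \frac{62626}{389869}\right) \left(-79176 - 330734\right) = \left(-313043 + 62626 \cdot \frac{1}{389869}\right) \left(-409910\right) = \left(-313043 + \frac{62626}{389869}\right) \left(-409910\right) = \left(- \frac{122045698741}{389869}\right) \left(-409910\right) = \frac{50027752370923310}{389869}$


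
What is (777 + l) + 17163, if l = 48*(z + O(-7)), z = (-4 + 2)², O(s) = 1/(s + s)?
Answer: 126900/7 ≈ 18129.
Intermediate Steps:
O(s) = 1/(2*s)
z = 4 (z = (-2)² = 4)
l = 1320/7 (l = 48*(4 + (½)/(-7)) = 48*(4 + (½)*(-⅐)) = 48*(4 - 1/14) = 48*(55/14) = 1320/7 ≈ 188.57)
(777 + l) + 17163 = (777 + 1320/7) + 17163 = 6759/7 + 17163 = 126900/7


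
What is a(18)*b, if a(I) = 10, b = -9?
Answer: -90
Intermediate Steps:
a(18)*b = 10*(-9) = -90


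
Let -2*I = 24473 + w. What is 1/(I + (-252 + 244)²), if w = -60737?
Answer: 1/18196 ≈ 5.4957e-5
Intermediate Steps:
I = 18132 (I = -(24473 - 60737)/2 = -½*(-36264) = 18132)
1/(I + (-252 + 244)²) = 1/(18132 + (-252 + 244)²) = 1/(18132 + (-8)²) = 1/(18132 + 64) = 1/18196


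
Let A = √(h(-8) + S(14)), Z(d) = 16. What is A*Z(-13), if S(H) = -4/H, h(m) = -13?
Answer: 16*I*√651/7 ≈ 58.319*I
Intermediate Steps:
A = I*√651/7 (A = √(-13 - 4/14) = √(-13 - 4*1/14) = √(-13 - 2/7) = √(-93/7) = I*√651/7 ≈ 3.645*I)
A*Z(-13) = (I*√651/7)*16 = 16*I*√651/7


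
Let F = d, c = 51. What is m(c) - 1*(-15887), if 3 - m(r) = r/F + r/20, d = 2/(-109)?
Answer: 373339/20 ≈ 18667.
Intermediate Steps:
d = -2/109 (d = 2*(-1/109) = -2/109 ≈ -0.018349)
F = -2/109 ≈ -0.018349
m(r) = 3 + 1089*r/20 (m(r) = 3 - (r/(-2/109) + r/20) = 3 - (r*(-109/2) + r*(1/20)) = 3 - (-109*r/2 + r/20) = 3 - (-1089)*r/20 = 3 + 1089*r/20)
m(c) - 1*(-15887) = (3 + (1089/20)*51) - 1*(-15887) = (3 + 55539/20) + 15887 = 55599/20 + 15887 = 373339/20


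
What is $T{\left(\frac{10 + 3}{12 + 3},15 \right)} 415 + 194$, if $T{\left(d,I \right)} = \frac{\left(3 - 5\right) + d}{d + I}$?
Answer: $\frac{2301}{14} \approx 164.36$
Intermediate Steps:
$T{\left(d,I \right)} = \frac{-2 + d}{I + d}$ ($T{\left(d,I \right)} = \frac{\left(3 - 5\right) + d}{I + d} = \frac{-2 + d}{I + d}$)
$T{\left(\frac{10 + 3}{12 + 3},15 \right)} 415 + 194 = \frac{-2 + \frac{10 + 3}{12 + 3}}{15 + \frac{10 + 3}{12 + 3}} \cdot 415 + 194 = \frac{-2 + \frac{13}{15}}{15 + \frac{13}{15}} \cdot 415 + 194 = \frac{1}{\frac{238}{15}} \left(- \frac{17}{15}\right) 415 + 194 = \frac{15}{238} \left(- \frac{17}{15}\right) 415 + 194 = \left(- \frac{1}{14}\right) 415 + 194 = - \frac{415}{14} + 194 = \frac{2301}{14}$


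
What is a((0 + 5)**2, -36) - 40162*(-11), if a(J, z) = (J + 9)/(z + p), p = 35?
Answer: 441748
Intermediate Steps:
a(J, z) = (9 + J)/(35 + z) (a(J, z) = (J + 9)/(z + 35) = (9 + J)/(35 + z))
a((0 + 5)**2, -36) - 40162*(-11) = (9 + (0 + 5)**2)/(35 - 36) - 40162*(-11) = (9 + 5**2)/(-1) - 467*(-946) = -(9 + 25) + 441782 = -1*34 + 441782 = -34 + 441782 = 441748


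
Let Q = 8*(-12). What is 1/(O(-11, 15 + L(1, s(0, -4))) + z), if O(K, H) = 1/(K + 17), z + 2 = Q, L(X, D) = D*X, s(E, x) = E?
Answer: -6/587 ≈ -0.010221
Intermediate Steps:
Q = -96
z = -98 (z = -2 - 96 = -98)
O(K, H) = 1/(17 + K)
1/(O(-11, 15 + L(1, s(0, -4))) + z) = 1/(1/(17 - 11) - 98) = 1/(1/6 - 98) = 1/(⅙ - 98) = 1/(-587/6) = -6/587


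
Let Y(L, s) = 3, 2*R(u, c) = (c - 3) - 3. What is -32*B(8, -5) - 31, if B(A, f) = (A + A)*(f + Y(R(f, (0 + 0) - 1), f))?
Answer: 993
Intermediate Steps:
R(u, c) = -3 + c/2 (R(u, c) = ((c - 3) - 3)/2 = ((-3 + c) - 3)/2 = (-6 + c)/2 = -3 + c/2)
B(A, f) = 2*A*(3 + f) (B(A, f) = (A + A)*(f + 3) = (2*A)*(3 + f) = 2*A*(3 + f))
-32*B(8, -5) - 31 = -64*8*(3 - 5) - 31 = -64*8*(-2) - 31 = -32*(-32) - 31 = 1024 - 31 = 993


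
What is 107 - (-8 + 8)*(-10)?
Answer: 107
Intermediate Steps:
107 - (-8 + 8)*(-10) = 107 - 0*(-10) = 107 - 1*0 = 107 + 0 = 107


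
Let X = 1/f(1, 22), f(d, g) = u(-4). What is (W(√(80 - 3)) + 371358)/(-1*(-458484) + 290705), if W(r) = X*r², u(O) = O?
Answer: 1485355/2996756 ≈ 0.49565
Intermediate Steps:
f(d, g) = -4
X = -¼ (X = 1/(-4) = -¼ ≈ -0.25000)
W(r) = -r²/4
(W(√(80 - 3)) + 371358)/(-1*(-458484) + 290705) = (-(√(80 - 3))²/4 + 371358)/(-1*(-458484) + 290705) = (-(√77)²/4 + 371358)/(458484 + 290705) = (-¼*77 + 371358)/749189 = (-77/4 + 371358)*(1/749189) = (1485355/4)*(1/749189) = 1485355/2996756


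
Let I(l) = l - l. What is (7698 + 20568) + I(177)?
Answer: 28266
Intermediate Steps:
I(l) = 0
(7698 + 20568) + I(177) = (7698 + 20568) + 0 = 28266 + 0 = 28266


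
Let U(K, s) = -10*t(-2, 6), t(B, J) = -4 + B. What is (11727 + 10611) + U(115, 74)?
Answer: 22398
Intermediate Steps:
U(K, s) = 60 (U(K, s) = -10*(-4 - 2) = -10*(-6) = 60)
(11727 + 10611) + U(115, 74) = (11727 + 10611) + 60 = 22338 + 60 = 22398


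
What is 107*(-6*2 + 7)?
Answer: -535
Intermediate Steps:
107*(-6*2 + 7) = 107*(-12 + 7) = 107*(-5) = -535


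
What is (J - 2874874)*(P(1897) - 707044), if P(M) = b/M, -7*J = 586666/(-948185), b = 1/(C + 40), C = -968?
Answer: 1187522030081062872521251/584220015736 ≈ 2.0327e+12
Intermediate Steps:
b = -1/928 (b = 1/(-968 + 40) = 1/(-928) = -1/928 ≈ -0.0010776)
J = 586666/6637295 (J = -586666/(7*(-948185)) = -586666*(-1)/(7*948185) = -1/7*(-586666/948185) = 586666/6637295 ≈ 0.088389)
P(M) = -1/(928*M)
(J - 2874874)*(P(1897) - 707044) = (586666/6637295 - 2874874)*(-1/928/1897 - 707044) = -19081386239164*(-1/928*1/1897 - 707044)/6637295 = -19081386239164*(-1/1760416 - 707044)/6637295 = -19081386239164/6637295*(-1244691570305/1760416) = 1187522030081062872521251/584220015736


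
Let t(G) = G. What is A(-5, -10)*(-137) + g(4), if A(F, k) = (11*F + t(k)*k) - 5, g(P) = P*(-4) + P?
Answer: -5492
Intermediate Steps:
g(P) = -3*P (g(P) = -4*P + P = -3*P)
A(F, k) = -5 + k² + 11*F (A(F, k) = (11*F + k*k) - 5 = (11*F + k²) - 5 = (k² + 11*F) - 5 = -5 + k² + 11*F)
A(-5, -10)*(-137) + g(4) = (-5 + (-10)² + 11*(-5))*(-137) - 3*4 = (-5 + 100 - 55)*(-137) - 12 = 40*(-137) - 12 = -5480 - 12 = -5492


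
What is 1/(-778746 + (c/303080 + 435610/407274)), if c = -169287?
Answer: -8816900280/6866121319842797 ≈ -1.2841e-6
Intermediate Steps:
1/(-778746 + (c/303080 + 435610/407274)) = 1/(-778746 + (-169287/303080 + 435610/407274)) = 1/(-778746 + (-169287*1/303080 + 435610*(1/407274))) = 1/(-778746 + (-169287/303080 + 31115/29091)) = 1/(-778746 + 4505606083/8816900280) = 1/(-6866121319842797/8816900280) = -8816900280/6866121319842797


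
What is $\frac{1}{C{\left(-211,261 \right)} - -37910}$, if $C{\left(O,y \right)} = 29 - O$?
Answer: $\frac{1}{38150} \approx 2.6212 \cdot 10^{-5}$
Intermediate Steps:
$\frac{1}{C{\left(-211,261 \right)} - -37910} = \frac{1}{\left(29 - -211\right) - -37910} = \frac{1}{\left(29 + 211\right) + 37910} = \frac{1}{240 + 37910} = \frac{1}{38150}$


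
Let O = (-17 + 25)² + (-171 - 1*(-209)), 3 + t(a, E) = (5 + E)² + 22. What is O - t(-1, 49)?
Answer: -2833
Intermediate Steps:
t(a, E) = 19 + (5 + E)² (t(a, E) = -3 + ((5 + E)² + 22) = -3 + (22 + (5 + E)²) = 19 + (5 + E)²)
O = 102 (O = 8² + (-171 + 209) = 64 + 38 = 102)
O - t(-1, 49) = 102 - (19 + (5 + 49)²) = 102 - (19 + 54²) = 102 - (19 + 2916) = 102 - 1*2935 = 102 - 2935 = -2833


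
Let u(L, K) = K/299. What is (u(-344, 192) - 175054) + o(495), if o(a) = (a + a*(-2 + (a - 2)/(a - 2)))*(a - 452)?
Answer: -52340954/299 ≈ -1.7505e+5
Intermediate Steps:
u(L, K) = K/299 (u(L, K) = K*(1/299) = K/299)
o(a) = 0 (o(a) = (a + a*(-2 + (-2 + a)/(-2 + a)))*(-452 + a) = (a + a*(-2 + 1))*(-452 + a) = (a + a*(-1))*(-452 + a) = (a - a)*(-452 + a) = 0*(-452 + a) = 0)
(u(-344, 192) - 175054) + o(495) = ((1/299)*192 - 175054) + 0 = (192/299 - 175054) + 0 = -52340954/299 + 0 = -52340954/299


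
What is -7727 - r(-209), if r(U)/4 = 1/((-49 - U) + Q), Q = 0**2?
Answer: -309081/40 ≈ -7727.0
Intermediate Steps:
Q = 0
r(U) = 4/(-49 - U) (r(U) = 4/((-49 - U) + 0) = 4/(-49 - U))
-7727 - r(-209) = -7727 - (-4)/(49 - 209) = -7727 - (-4)/(-160) = -7727 - (-4)*(-1)/160 = -7727 - 1*1/40 = -7727 - 1/40 = -309081/40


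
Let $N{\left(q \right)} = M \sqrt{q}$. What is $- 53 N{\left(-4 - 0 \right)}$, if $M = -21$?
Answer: $2226 i \approx 2226.0 i$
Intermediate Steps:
$N{\left(q \right)} = - 21 \sqrt{q}$
$- 53 N{\left(-4 - 0 \right)} = - 53 \left(- 21 \sqrt{-4 - 0}\right) = - 53 \left(- 21 \sqrt{-4 + 0}\right) = - 53 \left(- 21 \sqrt{-4}\right) = - 53 \left(- 21 \cdot 2 i\right) = - 53 \left(- 42 i\right) = 2226 i$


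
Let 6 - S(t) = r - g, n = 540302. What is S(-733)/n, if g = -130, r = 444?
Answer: -284/270151 ≈ -0.0010513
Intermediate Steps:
S(t) = -568 (S(t) = 6 - (444 - 1*(-130)) = 6 - (444 + 130) = 6 - 1*574 = 6 - 574 = -568)
S(-733)/n = -568/540302 = -568*1/540302 = -284/270151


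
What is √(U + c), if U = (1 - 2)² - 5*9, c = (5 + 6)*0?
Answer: 2*I*√11 ≈ 6.6332*I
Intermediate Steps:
c = 0 (c = 11*0 = 0)
U = -44 (U = (-1)² - 45 = 1 - 45 = -44)
√(U + c) = √(-44 + 0) = √(-44) = 2*I*√11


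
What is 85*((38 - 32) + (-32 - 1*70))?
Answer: -8160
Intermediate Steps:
85*((38 - 32) + (-32 - 1*70)) = 85*(6 + (-32 - 70)) = 85*(6 - 102) = 85*(-96) = -8160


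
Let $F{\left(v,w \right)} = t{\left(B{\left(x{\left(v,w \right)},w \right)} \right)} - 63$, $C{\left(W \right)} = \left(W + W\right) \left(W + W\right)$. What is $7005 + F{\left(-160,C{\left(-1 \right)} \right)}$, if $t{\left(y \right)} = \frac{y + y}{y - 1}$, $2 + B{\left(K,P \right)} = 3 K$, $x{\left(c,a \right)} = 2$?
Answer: $\frac{20834}{3} \approx 6944.7$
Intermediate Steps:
$C{\left(W \right)} = 4 W^{2}$ ($C{\left(W \right)} = 2 W 2 W = 4 W^{2}$)
$B{\left(K,P \right)} = -2 + 3 K$
$t{\left(y \right)} = \frac{2 y}{-1 + y}$
$F{\left(v,w \right)} = - \frac{181}{3}$ ($F{\left(v,w \right)} = \frac{2 \left(-2 + 3 \cdot 2\right)}{-1 + \left(-2 + 3 \cdot 2\right)} - 63 = \frac{2 \left(-2 + 6\right)}{-1 + \left(-2 + 6\right)} - 63 = 2 \cdot 4 \frac{1}{-1 + 4} - 63 = 2 \cdot 4 \cdot \frac{1}{3} - 63 = \frac{8}{3} - 63 = - \frac{181}{3}$)
$7005 + F{\left(-160,C{\left(-1 \right)} \right)} = 7005 - \frac{181}{3} = \frac{20834}{3}$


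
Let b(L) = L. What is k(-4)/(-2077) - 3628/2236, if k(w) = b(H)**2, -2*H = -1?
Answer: -7535915/4644172 ≈ -1.6227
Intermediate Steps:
H = 1/2 (H = -1/2*(-1) = 1/2 ≈ 0.50000)
k(w) = 1/4 (k(w) = (1/2)**2 = 1/4)
k(-4)/(-2077) - 3628/2236 = (1/4)/(-2077) - 3628/2236 = (1/4)*(-1/2077) - 3628*1/2236 = -1/8308 - 907/559 = -7535915/4644172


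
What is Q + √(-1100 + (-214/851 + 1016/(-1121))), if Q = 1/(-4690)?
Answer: -1/4690 + I*√1002120406234310/953971 ≈ -0.00021322 + 33.184*I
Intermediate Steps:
Q = -1/4690 ≈ -0.00021322
Q + √(-1100 + (-214/851 + 1016/(-1121))) = -1/4690 + √(-1100 + (-214/851 + 1016/(-1121))) = -1/4690 + √(-1100 + (-214*1/851 + 1016*(-1/1121))) = -1/4690 + √(-1100 + (-214/851 - 1016/1121)) = -1/4690 + √(-1100 - 1104510/953971) = -1/4690 + √(-1050472610/953971) = -1/4690 + I*√1002120406234310/953971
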